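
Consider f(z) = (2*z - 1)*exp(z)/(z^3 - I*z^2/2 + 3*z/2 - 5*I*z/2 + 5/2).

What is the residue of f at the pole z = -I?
(3/5 + I/5)*exp(-I)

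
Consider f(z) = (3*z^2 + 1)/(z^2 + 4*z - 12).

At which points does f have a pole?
The singularities of f are the zeros of the denominator. Factoring,
  z^2 + 4*z - 12 = (z - 2)*(z + 6)
so the candidates are z = 2, z = -6.

Check the numerator P(z) = 3*z^2 + 1 at each one:
  P(2) = 13 ≠ 0, so z = 2 is a (simple) pole.
  P(-6) = 109 ≠ 0, so z = -6 is a (simple) pole.

Poles of f: {-6, 2}

Final answer: {-6, 2}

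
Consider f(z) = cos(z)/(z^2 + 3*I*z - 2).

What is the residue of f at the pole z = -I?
Write f(z) = P(z)/Q(z) with P(z) = cos(z) and Q(z) = z^2 + 3*I*z - 2.
The denominator factors as Q(z) = (z + 2*I)*(z + I), so z = -I is a simple zero of Q and P is analytic there; z = -I is therefore a simple pole and
  Res(f, z₀) = P(z₀)/Q'(z₀).

Q'(z) = 2*z + 3*I, so Q'(-I) = I.
P(-I) = cosh(1).

Res(f, -I) = (cosh(1))/(I) = -I*cosh(1)

Final answer: -I*cosh(1)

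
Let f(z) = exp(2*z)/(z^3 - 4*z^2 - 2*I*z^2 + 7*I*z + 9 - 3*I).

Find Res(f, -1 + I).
Write f(z) = P(z)/Q(z) with P(z) = exp(2*z) and Q(z) = z^3 - 4*z^2 - 2*I*z^2 + 7*I*z + 9 - 3*I.
The denominator factors as Q(z) = (z + 1 - I)*(z - 3)*(z - 2 - I), so z = -1 + I is a simple zero of Q and P is analytic there; z = -1 + I is therefore a simple pole and
  Res(f, z₀) = P(z₀)/Q'(z₀).

Q'(z) = 3*z^2 - 8*z - 4*I*z + 7*I, so Q'(-1 + I) = 12 - 3*I.
P(-1 + I) = exp(-2 + 2*I).

Res(f, -1 + I) = (exp(-2 + 2*I))/(12 - 3*I) = (4/51 + I/51)*exp(-2 + 2*I)

Final answer: (4/51 + I/51)*exp(-2 + 2*I)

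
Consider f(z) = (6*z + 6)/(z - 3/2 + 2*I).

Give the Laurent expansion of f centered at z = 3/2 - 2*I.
Put w = z - (3/2 - 2*I), i.e. z = w + 3/2 - 2*I. The denominator is w, so it suffices to rewrite the numerator in powers of w.

P(z) = 6*z + 6
P(w + 3/2 - 2*I) = 15 - 12*I + 6*w

Dividing each term by w:
  f = (15 - 12*I)/w + 6

Substituting back w = z - 3/2 + 2*I:
  f(z) = (15 - 12*I)/(z - 3/2 + 2*I) + 6

The series is finite because the numerator is a polynomial; the negative powers form the principal part, and the coefficient of 1/(z - 3/2 + 2*I) gives Res(f, 3/2 - 2*I) = 15 - 12*I.

Final answer: (15 - 12*I)/(z - 3/2 + 2*I) + 6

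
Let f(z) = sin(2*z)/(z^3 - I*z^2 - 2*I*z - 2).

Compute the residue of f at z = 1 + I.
Write f(z) = P(z)/Q(z) with P(z) = sin(2*z) and Q(z) = z^3 - I*z^2 - 2*I*z - 2.
The denominator factors as Q(z) = (z + 1 + I)*(z - I)*(z - 1 - I), so z = 1 + I is a simple zero of Q and P is analytic there; z = 1 + I is therefore a simple pole and
  Res(f, z₀) = P(z₀)/Q'(z₀).

Q'(z) = 3*z^2 - 2*I*z - 2*I, so Q'(1 + I) = 2 + 2*I.
P(1 + I) = sin(2 + 2*I).

Res(f, 1 + I) = (sin(2 + 2*I))/(2 + 2*I) = (1/4 - I/4)*sin(2 + 2*I)

Final answer: (1/4 - I/4)*sin(2 + 2*I)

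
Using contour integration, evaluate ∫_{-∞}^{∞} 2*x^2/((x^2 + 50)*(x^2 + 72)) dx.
sqrt(2)*pi/11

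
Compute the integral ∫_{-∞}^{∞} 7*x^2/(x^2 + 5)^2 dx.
7*sqrt(5)*pi/10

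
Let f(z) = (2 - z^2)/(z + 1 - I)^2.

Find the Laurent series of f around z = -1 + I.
(2 + 2*I)/(z + 1 - I)^2 + (2 - 2*I)/(z + 1 - I) - 1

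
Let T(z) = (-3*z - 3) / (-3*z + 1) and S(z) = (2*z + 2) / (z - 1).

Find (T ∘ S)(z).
(9*z + 3)/(5*z + 7)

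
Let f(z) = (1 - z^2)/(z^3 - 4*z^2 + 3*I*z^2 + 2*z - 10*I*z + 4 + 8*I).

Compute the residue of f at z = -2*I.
Write f(z) = P(z)/Q(z) with P(z) = 1 - z^2 and Q(z) = z^3 - 4*z^2 + 3*I*z^2 + 2*z - 10*I*z + 4 + 8*I.
The denominator factors as Q(z) = (z - 2)*(z + 2*I)*(z - 2 + I), so z = -2*I is a simple zero of Q and P is analytic there; z = -2*I is therefore a simple pole and
  Res(f, z₀) = P(z₀)/Q'(z₀).

Q'(z) = 3*z^2 - 8*z + 6*I*z + 2 - 10*I, so Q'(-2*I) = 2 + 6*I.
P(-2*I) = 5.

Res(f, -2*I) = (5)/(2 + 6*I) = 1/4 - 3*I/4

Final answer: 1/4 - 3*I/4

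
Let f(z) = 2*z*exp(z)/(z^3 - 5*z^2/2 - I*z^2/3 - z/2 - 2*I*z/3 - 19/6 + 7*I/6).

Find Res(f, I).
Write f(z) = P(z)/Q(z) with P(z) = 2*z*exp(z) and Q(z) = z^3 - 5*z^2/2 - I*z^2/3 - z/2 - 2*I*z/3 - 19/6 + 7*I/6.
The denominator factors as Q(z) = (z - I)*(z - 3 - I/3)*(z + 1/2 + I), so z = I is a simple zero of Q and P is analytic there; z = I is therefore a simple pole and
  Res(f, z₀) = P(z₀)/Q'(z₀).

Q'(z) = 3*z^2 - 5*z - 2*I*z/3 - 1/2 - 2*I/3, so Q'(I) = -17/6 - 17*I/3.
P(I) = 2*I*exp(I).

Res(f, I) = (2*I*exp(I))/(-17/6 - 17*I/3) = (-24/85 - 12*I/85)*exp(I)

Final answer: (-24/85 - 12*I/85)*exp(I)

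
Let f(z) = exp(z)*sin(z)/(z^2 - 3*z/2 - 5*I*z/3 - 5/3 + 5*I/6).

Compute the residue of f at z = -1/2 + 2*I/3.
(90/229 - 12*I/229)*exp(-1/2 + 2*I/3)*sin(1/2 - 2*I/3)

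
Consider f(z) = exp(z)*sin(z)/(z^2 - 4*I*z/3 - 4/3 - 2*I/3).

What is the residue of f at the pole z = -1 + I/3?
(9/20 - 3*I/20)*exp(-1 + I/3)*sin(1 - I/3)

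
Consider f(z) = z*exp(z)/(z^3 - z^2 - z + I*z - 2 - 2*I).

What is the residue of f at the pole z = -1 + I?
Write f(z) = P(z)/Q(z) with P(z) = z*exp(z) and Q(z) = z^3 - z^2 - z + I*z - 2 - 2*I.
The denominator factors as Q(z) = (z + I)*(z + 1 - I)*(z - 2), so z = -1 + I is a simple zero of Q and P is analytic there; z = -1 + I is therefore a simple pole and
  Res(f, z₀) = P(z₀)/Q'(z₀).

Q'(z) = 3*z^2 - 2*z - 1 + I, so Q'(-1 + I) = 1 - 7*I.
P(-1 + I) = (-1 + I)*exp(-1 + I).

Res(f, -1 + I) = ((-1 + I)*exp(-1 + I))/(1 - 7*I) = (-4/25 - 3*I/25)*exp(-1 + I)

Final answer: (-4/25 - 3*I/25)*exp(-1 + I)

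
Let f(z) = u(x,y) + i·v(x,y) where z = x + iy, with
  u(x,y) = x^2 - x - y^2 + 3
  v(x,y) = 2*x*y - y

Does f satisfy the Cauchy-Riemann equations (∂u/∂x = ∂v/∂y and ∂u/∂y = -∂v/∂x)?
∂u/∂x = 2*x - 1
∂v/∂y = 2*x - 1
∂u/∂y = -2*y
∂v/∂x = 2*y
∂u/∂x = ∂v/∂y and ∂u/∂y = -∂v/∂x hold identically; f is analytic.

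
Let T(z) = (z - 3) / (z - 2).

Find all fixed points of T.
{3/2 - sqrt(3)*I/2, 3/2 + sqrt(3)*I/2}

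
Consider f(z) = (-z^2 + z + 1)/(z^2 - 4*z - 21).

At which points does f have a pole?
{-3, 7}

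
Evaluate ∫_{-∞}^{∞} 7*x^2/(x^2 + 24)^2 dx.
Let f(z) = 7*z^2/(z^2 + 24)^2. The denominator has no real zeros and deg Q - deg P = 2 ≥ 2, so the integral of f over the upper semicircle |z| = R tends to 0 as R → ∞. Closing the contour in the upper half-plane,
  ∫_{-∞}^{∞} f(x) dx = 2πi · Σ Res(f, z_k)  over the poles with Im z_k > 0.

Zeros of the denominator: z^2 + 24 = 0 gives z = ±2*sqrt(6)*I.
Upper half-plane: z = 2*sqrt(6)*I (a pole of order 2).

Write f(z) = g(z)/(z - 2*sqrt(6)*I)^2 with g(z) = 7*z^2/(z + 2*sqrt(6)*I)^2. For a double pole, Res(f, z₀) = g'(z₀):
  g'(z) = 28*sqrt(6)*I*z/(z + 2*sqrt(6)*I)^3
  Res(f, 2*sqrt(6)*I) = g'(2*sqrt(6)*I) = -7*sqrt(6)*I/48

∫_{-∞}^{∞} f(x) dx = 2πi · (-7*sqrt(6)*I/48) = 7*sqrt(6)*pi/24

Final answer: 7*sqrt(6)*pi/24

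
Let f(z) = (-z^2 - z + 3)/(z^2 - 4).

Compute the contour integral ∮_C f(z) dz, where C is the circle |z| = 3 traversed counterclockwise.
-2*I*pi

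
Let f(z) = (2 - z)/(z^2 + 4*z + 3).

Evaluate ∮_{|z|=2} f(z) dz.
By the residue theorem, ∮_C f(z) dz = 2πi · (sum of the residues of f at the poles inside |z| = 2).

The denominator factors as (z + 1)*(z + 3), so the singularities of f are simple poles at z = -1, z = -3.
  |-1|² = 1 < 4 = 2², so this pole is inside the contour.
  |-3|² = 9 > 4 = 2², so this pole is outside the contour.

With P(z) = 2 - z and Q(z) = z^2 + 4*z + 3, each pole is simple, so Res(f, z₀) = P(z₀)/Q'(z₀) with Q'(z) = 2*z + 4.
  Res(f, -1) = P(-1)/Q'(-1) = (3)/(2) = 3/2

∮_C f(z) dz = 2πi · (3/2) = 3*I*pi

Final answer: 3*I*pi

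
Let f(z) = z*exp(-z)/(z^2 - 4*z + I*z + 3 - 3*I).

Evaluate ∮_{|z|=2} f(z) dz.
By the residue theorem, ∮_C f(z) dz = 2πi · (sum of the residues of f at the poles inside |z| = 2).

The denominator factors as (z - 3)*(z - 1 + I), so the singularities of f are simple poles at z = 3, z = 1 - I.
  |3|² = 9 > 4 = 2², so this pole is outside the contour.
  |1 - I|² = 2 < 4 = 2², so this pole is inside the contour.

With P(z) = z*exp(-z) and Q(z) = z^2 - 4*z + I*z + 3 - 3*I, each pole is simple, so Res(f, z₀) = P(z₀)/Q'(z₀) with Q'(z) = 2*z - 4 + I.
  Res(f, 1 - I) = P(1 - I)/Q'(1 - I) = ((1 - I)*exp(-1 + I))/(-2 - I) = (-1/5 + 3*I/5)*exp(-1 + I)

∮_C f(z) dz = 2πi · ((-1/5 + 3*I/5)*exp(-1 + I)) = pi*(-6/5 - 2*I/5)*exp(-1 + I)

Final answer: pi*(-6/5 - 2*I/5)*exp(-1 + I)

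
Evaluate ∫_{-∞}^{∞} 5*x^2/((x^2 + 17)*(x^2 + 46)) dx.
Let f(z) = 5*z^2/((z^2 + 17)*(z^2 + 46)). The denominator has no real zeros and deg Q - deg P = 2 ≥ 2, so the integral of f over the upper semicircle |z| = R tends to 0 as R → ∞. Closing the contour in the upper half-plane,
  ∫_{-∞}^{∞} f(x) dx = 2πi · Σ Res(f, z_k)  over the poles with Im z_k > 0.

Zeros of the denominator: z^2 + 46 = 0 gives z = ±sqrt(46)*I; z^2 + 17 = 0 gives z = ±sqrt(17)*I.
Upper half-plane: z = sqrt(17)*I, z = sqrt(46)*I (simple).

Each pole is a simple zero of Q(z) = z^4 + 63*z^2 + 782, so Res(f, z₀) = P(z₀)/Q'(z₀) with P(z) = 5*z^2, Q'(z) = 4*z^3 + 126*z:
  Res(f, sqrt(17)*I) = (-85)/(58*sqrt(17)*I) = 5*sqrt(17)*I/58
  Res(f, sqrt(46)*I) = (-230)/(-58*sqrt(46)*I) = -5*sqrt(46)*I/58

Sum of residues: 5*I*(-sqrt(46) + sqrt(17))/58
∫_{-∞}^{∞} f(x) dx = 2πi · (5*I*(-sqrt(46) + sqrt(17))/58) = 5*pi*(-sqrt(17) + sqrt(46))/29

Final answer: 5*pi*(-sqrt(17) + sqrt(46))/29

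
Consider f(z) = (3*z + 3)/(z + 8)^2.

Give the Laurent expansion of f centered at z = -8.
Put w = z - (-8), i.e. z = w - 8. The denominator is w^2, so it suffices to rewrite the numerator in powers of w.

P(z) = 3*z + 3
P(w - 8) = -21 + 3*w

Dividing each term by w^2:
  f = -21/w^2 + 3/w

Substituting back w = z + 8:
  f(z) = -21/(z + 8)^2 + 3/(z + 8)

The series is finite because the numerator is a polynomial; the negative powers form the principal part, and the coefficient of 1/(z + 8) gives Res(f, -8) = 3.

Final answer: -21/(z + 8)^2 + 3/(z + 8)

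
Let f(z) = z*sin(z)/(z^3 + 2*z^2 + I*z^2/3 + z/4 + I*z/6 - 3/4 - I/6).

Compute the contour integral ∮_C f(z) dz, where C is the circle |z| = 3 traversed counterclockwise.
pi*(-16/13 - 24*I/13)*sin(1) + pi*(2/37 + 12*I/37)*sin(1/2) + pi*(618/481 + 1044*I/481)*sin(3/2 + I/3)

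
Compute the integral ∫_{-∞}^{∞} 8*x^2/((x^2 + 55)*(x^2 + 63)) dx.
pi*(-sqrt(55) + 3*sqrt(7))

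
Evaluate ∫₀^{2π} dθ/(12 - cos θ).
2*sqrt(143)*pi/143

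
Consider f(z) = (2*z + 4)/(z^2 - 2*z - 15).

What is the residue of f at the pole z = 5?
Write f(z) = P(z)/Q(z) with P(z) = 2*z + 4 and Q(z) = z^2 - 2*z - 15.
The denominator factors as Q(z) = (z - 5)*(z + 3), so z = 5 is a simple zero of Q and P is analytic there; z = 5 is therefore a simple pole and
  Res(f, z₀) = P(z₀)/Q'(z₀).

Q'(z) = 2*z - 2, so Q'(5) = 8.
P(5) = 14.

Res(f, 5) = (14)/(8) = 7/4

Final answer: 7/4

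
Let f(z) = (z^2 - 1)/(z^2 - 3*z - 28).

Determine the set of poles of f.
The singularities of f are the zeros of the denominator. Factoring,
  z^2 - 3*z - 28 = (z - 7)*(z + 4)
so the candidates are z = 7, z = -4.

Check the numerator P(z) = z^2 - 1 at each one:
  P(7) = 48 ≠ 0, so z = 7 is a (simple) pole.
  P(-4) = 15 ≠ 0, so z = -4 is a (simple) pole.

Poles of f: {-4, 7}

Final answer: {-4, 7}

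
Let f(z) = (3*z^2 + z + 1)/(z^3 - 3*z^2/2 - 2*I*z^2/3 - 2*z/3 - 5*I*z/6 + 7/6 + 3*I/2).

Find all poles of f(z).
{-1 - I/3, 1, 3/2 + I}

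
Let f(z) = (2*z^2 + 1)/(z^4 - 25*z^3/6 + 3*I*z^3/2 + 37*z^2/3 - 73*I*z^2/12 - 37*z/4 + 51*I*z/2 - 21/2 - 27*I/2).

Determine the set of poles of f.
{-3*I/2, 2/3 - I, 3/2 + 3*I, 2 - 2*I}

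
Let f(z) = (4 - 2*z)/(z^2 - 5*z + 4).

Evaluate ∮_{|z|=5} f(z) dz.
By the residue theorem, ∮_C f(z) dz = 2πi · (sum of the residues of f at the poles inside |z| = 5).

The denominator factors as (z - 1)*(z - 4), so the singularities of f are simple poles at z = 1, z = 4.
  |1|² = 1 < 25 = 5², so this pole is inside the contour.
  |4|² = 16 < 25 = 5², so this pole is inside the contour.

With P(z) = 4 - 2*z and Q(z) = z^2 - 5*z + 4, each pole is simple, so Res(f, z₀) = P(z₀)/Q'(z₀) with Q'(z) = 2*z - 5.
  Res(f, 1) = P(1)/Q'(1) = (2)/(-3) = -2/3
  Res(f, 4) = P(4)/Q'(4) = (-4)/(3) = -4/3

Sum of residues inside C: -2
∮_C f(z) dz = 2πi · (-2) = -4*I*pi

Final answer: -4*I*pi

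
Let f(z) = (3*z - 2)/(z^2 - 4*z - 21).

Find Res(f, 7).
Write f(z) = P(z)/Q(z) with P(z) = 3*z - 2 and Q(z) = z^2 - 4*z - 21.
The denominator factors as Q(z) = (z - 7)*(z + 3), so z = 7 is a simple zero of Q and P is analytic there; z = 7 is therefore a simple pole and
  Res(f, z₀) = P(z₀)/Q'(z₀).

Q'(z) = 2*z - 4, so Q'(7) = 10.
P(7) = 19.

Res(f, 7) = (19)/(10) = 19/10

Final answer: 19/10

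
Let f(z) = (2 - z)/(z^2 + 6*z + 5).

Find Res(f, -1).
Write f(z) = P(z)/Q(z) with P(z) = 2 - z and Q(z) = z^2 + 6*z + 5.
The denominator factors as Q(z) = (z + 5)*(z + 1), so z = -1 is a simple zero of Q and P is analytic there; z = -1 is therefore a simple pole and
  Res(f, z₀) = P(z₀)/Q'(z₀).

Q'(z) = 2*z + 6, so Q'(-1) = 4.
P(-1) = 3.

Res(f, -1) = (3)/(4) = 3/4

Final answer: 3/4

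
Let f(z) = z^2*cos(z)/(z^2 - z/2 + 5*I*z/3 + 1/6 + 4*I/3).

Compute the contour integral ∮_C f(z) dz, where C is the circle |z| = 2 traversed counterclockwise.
By the residue theorem, ∮_C f(z) dz = 2πi · (sum of the residues of f at the poles inside |z| = 2).

The denominator factors as (z - 1 + 2*I)*(z + 1/2 - I/3), so the singularities of f are simple poles at z = 1 - 2*I, z = -1/2 + I/3.
  |1 - 2*I|² = 5 > 4 = 2², so this pole is outside the contour.
  |-1/2 + I/3|² = 13/36 < 4 = 2², so this pole is inside the contour.

With P(z) = z^2*cos(z) and Q(z) = z^2 - z/2 + 5*I*z/3 + 1/6 + 4*I/3, each pole is simple, so Res(f, z₀) = P(z₀)/Q'(z₀) with Q'(z) = 2*z - 1/2 + 5*I/3.
  Res(f, -1/2 + I/3) = P(-1/2 + I/3)/Q'(-1/2 + I/3) = ((5/36 - I/3)*cos(1/2 - I/3))/(-3/2 + 7*I/3) = (-71/554 + 19*I/831)*cos(1/2 - I/3)

∮_C f(z) dz = 2πi · ((-71/554 + 19*I/831)*cos(1/2 - I/3)) = pi*(-38/831 - 71*I/277)*cos(1/2 - I/3)

Final answer: pi*(-38/831 - 71*I/277)*cos(1/2 - I/3)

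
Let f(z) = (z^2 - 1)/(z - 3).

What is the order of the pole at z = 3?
Factor the denominator:
  z - 3 = (z - 3)

The numerator P(z) = z^2 - 1 has P(3) = 8 ≠ 0, so no factor of (z - 3) cancels.
Near z = 3 we can therefore write f(z) = g(z)/(z - 3) with g analytic at 3 and g(3) ≠ 0 (g is just the numerator).

Hence z = 3 is a pole of order 1.

Final answer: 1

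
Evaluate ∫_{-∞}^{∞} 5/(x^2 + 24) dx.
5*sqrt(6)*pi/12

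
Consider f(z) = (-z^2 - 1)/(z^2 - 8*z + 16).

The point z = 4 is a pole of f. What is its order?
Factor the denominator:
  z^2 - 8*z + 16 = (z - 4)^2

The numerator P(z) = -z^2 - 1 has P(4) = -17 ≠ 0, so no factor of (z - 4) cancels.
Near z = 4 we can therefore write f(z) = g(z)/(z - 4)^2 with g analytic at 4 and g(4) ≠ 0 (g is just the numerator).

Hence z = 4 is a pole of order 2.

Final answer: 2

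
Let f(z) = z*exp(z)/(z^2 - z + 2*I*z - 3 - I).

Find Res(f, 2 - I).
Write f(z) = P(z)/Q(z) with P(z) = z*exp(z) and Q(z) = z^2 - z + 2*I*z - 3 - I.
The denominator factors as Q(z) = (z - 2 + I)*(z + 1 + I), so z = 2 - I is a simple zero of Q and P is analytic there; z = 2 - I is therefore a simple pole and
  Res(f, z₀) = P(z₀)/Q'(z₀).

Q'(z) = 2*z - 1 + 2*I, so Q'(2 - I) = 3.
P(2 - I) = (2 - I)*exp(2 - I).

Res(f, 2 - I) = ((2 - I)*exp(2 - I))/(3) = (2/3 - I/3)*exp(2 - I)

Final answer: (2/3 - I/3)*exp(2 - I)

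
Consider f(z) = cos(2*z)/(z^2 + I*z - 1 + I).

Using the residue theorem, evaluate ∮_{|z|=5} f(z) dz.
By the residue theorem, ∮_C f(z) dz = 2πi · (sum of the residues of f at the poles inside |z| = 5).

The denominator factors as (z + 1)*(z - 1 + I), so the singularities of f are simple poles at z = -1, z = 1 - I.
  |-1|² = 1 < 25 = 5², so this pole is inside the contour.
  |1 - I|² = 2 < 25 = 5², so this pole is inside the contour.

With P(z) = cos(2*z) and Q(z) = z^2 + I*z - 1 + I, each pole is simple, so Res(f, z₀) = P(z₀)/Q'(z₀) with Q'(z) = 2*z + I.
  Res(f, -1) = P(-1)/Q'(-1) = (cos(2))/(-2 + I) = (-2/5 - I/5)*cos(2)
  Res(f, 1 - I) = P(1 - I)/Q'(1 - I) = (cos(2 - 2*I))/(2 - I) = (2/5 + I/5)*cos(2 - 2*I)

Sum of residues inside C: (-2/5 - I/5)*cos(2) + (2/5 + I/5)*cos(2 - 2*I)
∮_C f(z) dz = 2πi · ((-2/5 - I/5)*cos(2) + (2/5 + I/5)*cos(2 - 2*I)) = pi*(-2/5 + 4*I/5)*cos(2 - 2*I) + pi*(2/5 - 4*I/5)*cos(2)

Final answer: pi*(-2/5 + 4*I/5)*cos(2 - 2*I) + pi*(2/5 - 4*I/5)*cos(2)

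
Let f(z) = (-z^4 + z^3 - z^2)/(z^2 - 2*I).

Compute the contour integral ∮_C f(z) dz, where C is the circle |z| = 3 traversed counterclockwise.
-4*pi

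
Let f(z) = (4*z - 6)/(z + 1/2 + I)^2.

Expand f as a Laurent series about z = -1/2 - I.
Put w = z - (-1/2 - I), i.e. z = w - 1/2 - I. The denominator is w^2, so it suffices to rewrite the numerator in powers of w.

P(z) = 4*z - 6
P(w - 1/2 - I) = -8 - 4*I + 4*w

Dividing each term by w^2:
  f = (-8 - 4*I)/w^2 + 4/w

Substituting back w = z + 1/2 + I:
  f(z) = (-8 - 4*I)/(z + 1/2 + I)^2 + 4/(z + 1/2 + I)

The series is finite because the numerator is a polynomial; the negative powers form the principal part, and the coefficient of 1/(z + 1/2 + I) gives Res(f, -1/2 - I) = 4.

Final answer: (-8 - 4*I)/(z + 1/2 + I)^2 + 4/(z + 1/2 + I)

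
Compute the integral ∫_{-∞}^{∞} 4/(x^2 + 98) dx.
Let f(z) = 4/(z^2 + 98). The denominator has no real zeros and deg Q - deg P = 2 ≥ 2, so the integral of f over the upper semicircle |z| = R tends to 0 as R → ∞. Closing the contour in the upper half-plane,
  ∫_{-∞}^{∞} f(x) dx = 2πi · Σ Res(f, z_k)  over the poles with Im z_k > 0.

Zeros of the denominator: z^2 + 98 = 0 gives z = ±7*sqrt(2)*I.
Upper half-plane: z = 7*sqrt(2)*I (simple).

Each pole is a simple zero of Q(z) = z^2 + 98, so Res(f, z₀) = P(z₀)/Q'(z₀) with P(z) = 4, Q'(z) = 2*z:
  Res(f, 7*sqrt(2)*I) = (4)/(14*sqrt(2)*I) = -sqrt(2)*I/7

∫_{-∞}^{∞} f(x) dx = 2πi · (-sqrt(2)*I/7) = 2*sqrt(2)*pi/7

Final answer: 2*sqrt(2)*pi/7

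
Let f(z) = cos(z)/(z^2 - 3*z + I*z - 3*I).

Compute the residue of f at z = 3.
Write f(z) = P(z)/Q(z) with P(z) = cos(z) and Q(z) = z^2 - 3*z + I*z - 3*I.
The denominator factors as Q(z) = (z + I)*(z - 3), so z = 3 is a simple zero of Q and P is analytic there; z = 3 is therefore a simple pole and
  Res(f, z₀) = P(z₀)/Q'(z₀).

Q'(z) = 2*z - 3 + I, so Q'(3) = 3 + I.
P(3) = cos(3).

Res(f, 3) = (cos(3))/(3 + I) = (3/10 - I/10)*cos(3)

Final answer: (3/10 - I/10)*cos(3)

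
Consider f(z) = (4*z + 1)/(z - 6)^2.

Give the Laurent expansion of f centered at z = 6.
25/(z - 6)^2 + 4/(z - 6)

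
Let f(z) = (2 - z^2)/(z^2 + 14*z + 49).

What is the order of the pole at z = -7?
Factor the denominator:
  z^2 + 14*z + 49 = (z + 7)^2

The numerator P(z) = 2 - z^2 has P(-7) = -47 ≠ 0, so no factor of (z + 7) cancels.
Near z = -7 we can therefore write f(z) = g(z)/(z + 7)^2 with g analytic at -7 and g(-7) ≠ 0 (g is just the numerator).

Hence z = -7 is a pole of order 2.

Final answer: 2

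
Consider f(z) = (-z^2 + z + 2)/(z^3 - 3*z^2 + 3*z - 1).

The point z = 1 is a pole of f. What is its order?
Factor the denominator:
  z^3 - 3*z^2 + 3*z - 1 = (z - 1)^3

The numerator P(z) = -z^2 + z + 2 has P(1) = 2 ≠ 0, so no factor of (z - 1) cancels.
Near z = 1 we can therefore write f(z) = g(z)/(z - 1)^3 with g analytic at 1 and g(1) ≠ 0 (g is just the numerator).

Hence z = 1 is a pole of order 3.

Final answer: 3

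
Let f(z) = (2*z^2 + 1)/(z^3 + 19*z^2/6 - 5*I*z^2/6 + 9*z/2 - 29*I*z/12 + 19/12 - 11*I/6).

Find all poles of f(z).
{-3/2 - I, -1 + 3*I/2, -2/3 + I/3}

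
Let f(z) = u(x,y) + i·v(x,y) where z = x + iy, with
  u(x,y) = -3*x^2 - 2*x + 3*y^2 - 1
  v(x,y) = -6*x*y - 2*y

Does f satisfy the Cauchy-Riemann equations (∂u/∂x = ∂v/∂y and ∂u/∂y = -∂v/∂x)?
∂u/∂x = -6*x - 2
∂v/∂y = -6*x - 2
∂u/∂y = 6*y
∂v/∂x = -6*y
∂u/∂x = ∂v/∂y and ∂u/∂y = -∂v/∂x hold identically; f is analytic.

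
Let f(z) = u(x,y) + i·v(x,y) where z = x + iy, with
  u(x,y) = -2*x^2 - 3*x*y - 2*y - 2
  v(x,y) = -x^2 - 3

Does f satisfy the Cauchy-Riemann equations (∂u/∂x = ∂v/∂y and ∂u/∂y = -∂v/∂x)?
∂u/∂x = -4*x - 3*y
∂v/∂y = 0
∂u/∂y = -3*x - 2
∂v/∂x = -2*x
∂u/∂x ≠ ∂v/∂y and ∂u/∂y ≠ -∂v/∂x; the Cauchy-Riemann equations are not satisfied, so f is not analytic.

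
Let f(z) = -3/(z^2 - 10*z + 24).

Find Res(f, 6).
Write f(z) = P(z)/Q(z) with P(z) = -3 and Q(z) = z^2 - 10*z + 24.
The denominator factors as Q(z) = (z - 4)*(z - 6), so z = 6 is a simple zero of Q and P is analytic there; z = 6 is therefore a simple pole and
  Res(f, z₀) = P(z₀)/Q'(z₀).

Q'(z) = 2*z - 10, so Q'(6) = 2.
P(6) = -3.

Res(f, 6) = (-3)/(2) = -3/2

Final answer: -3/2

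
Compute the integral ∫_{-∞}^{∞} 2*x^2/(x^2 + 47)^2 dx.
sqrt(47)*pi/47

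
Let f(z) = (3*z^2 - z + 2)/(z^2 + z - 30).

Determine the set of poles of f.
The singularities of f are the zeros of the denominator. Factoring,
  z^2 + z - 30 = (z + 6)*(z - 5)
so the candidates are z = -6, z = 5.

Check the numerator P(z) = 3*z^2 - z + 2 at each one:
  P(-6) = 116 ≠ 0, so z = -6 is a (simple) pole.
  P(5) = 72 ≠ 0, so z = 5 is a (simple) pole.

Poles of f: {-6, 5}

Final answer: {-6, 5}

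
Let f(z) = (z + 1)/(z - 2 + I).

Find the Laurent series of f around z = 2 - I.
(3 - I)/(z - 2 + I) + 1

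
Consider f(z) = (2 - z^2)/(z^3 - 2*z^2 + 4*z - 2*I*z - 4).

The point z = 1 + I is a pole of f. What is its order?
2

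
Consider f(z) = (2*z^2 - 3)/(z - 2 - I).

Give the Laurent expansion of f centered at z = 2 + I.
Put w = z - (2 + I), i.e. z = w + 2 + I. The denominator is w, so it suffices to rewrite the numerator in powers of w.

P(z) = 2*z^2 - 3
P(w + 2 + I) = 3 + 8*I + (8 + 4*I)*w + 2*w^2

Dividing each term by w:
  f = (3 + 8*I)/w + 8 + 4*I + 2*w

Substituting back w = z - 2 - I:
  f(z) = (3 + 8*I)/(z - 2 - I) + 8 + 4*I + 2*(z - 2 - I)

The series is finite because the numerator is a polynomial; the negative powers form the principal part, and the coefficient of 1/(z - 2 - I) gives Res(f, 2 + I) = 3 + 8*I.

Final answer: (3 + 8*I)/(z - 2 - I) + 8 + 4*I + 2*(z - 2 - I)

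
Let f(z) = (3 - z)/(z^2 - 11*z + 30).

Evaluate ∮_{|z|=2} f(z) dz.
By the residue theorem, ∮_C f(z) dz = 2πi · (sum of the residues of f at the poles inside |z| = 2).

The denominator factors as (z - 5)*(z - 6), so the singularities of f are simple poles at z = 5, z = 6.
  |5|² = 25 > 4 = 2², so this pole is outside the contour.
  |6|² = 36 > 4 = 2², so this pole is outside the contour.

No pole lies inside the contour, so f is analytic on and inside C and the integral is 0 (Cauchy's theorem).

Final answer: 0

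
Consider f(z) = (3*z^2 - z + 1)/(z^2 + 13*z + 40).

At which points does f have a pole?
{-8, -5}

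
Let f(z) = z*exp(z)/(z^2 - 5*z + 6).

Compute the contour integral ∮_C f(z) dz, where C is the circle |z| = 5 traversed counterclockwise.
By the residue theorem, ∮_C f(z) dz = 2πi · (sum of the residues of f at the poles inside |z| = 5).

The denominator factors as (z - 3)*(z - 2), so the singularities of f are simple poles at z = 3, z = 2.
  |3|² = 9 < 25 = 5², so this pole is inside the contour.
  |2|² = 4 < 25 = 5², so this pole is inside the contour.

With P(z) = z*exp(z) and Q(z) = z^2 - 5*z + 6, each pole is simple, so Res(f, z₀) = P(z₀)/Q'(z₀) with Q'(z) = 2*z - 5.
  Res(f, 3) = P(3)/Q'(3) = (3*exp(3))/(1) = 3*exp(3)
  Res(f, 2) = P(2)/Q'(2) = (2*exp(2))/(-1) = -2*exp(2)

Sum of residues inside C: -2*exp(2) + 3*exp(3)
∮_C f(z) dz = 2πi · (-2*exp(2) + 3*exp(3)) = -4*I*pi*exp(2) + 6*I*pi*exp(3)

Final answer: -4*I*pi*exp(2) + 6*I*pi*exp(3)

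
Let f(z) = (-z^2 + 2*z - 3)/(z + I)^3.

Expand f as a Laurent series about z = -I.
Put w = z - (-I), i.e. z = w - I. The denominator is w^3, so it suffices to rewrite the numerator in powers of w.

P(z) = -z^2 + 2*z - 3
P(w - I) = -2 - 2*I + (2 + 2*I)*w - w^2

Dividing each term by w^3:
  f = (-2 - 2*I)/w^3 + (2 + 2*I)/w^2 - 1/w

Substituting back w = z + I:
  f(z) = (-2 - 2*I)/(z + I)^3 + (2 + 2*I)/(z + I)^2 - 1/(z + I)

The series is finite because the numerator is a polynomial; the negative powers form the principal part, and the coefficient of 1/(z + I) gives Res(f, -I) = -1.

Final answer: (-2 - 2*I)/(z + I)^3 + (2 + 2*I)/(z + I)^2 - 1/(z + I)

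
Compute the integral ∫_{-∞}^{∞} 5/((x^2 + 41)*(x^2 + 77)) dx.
5*pi*(-41*sqrt(77) + 77*sqrt(41))/113652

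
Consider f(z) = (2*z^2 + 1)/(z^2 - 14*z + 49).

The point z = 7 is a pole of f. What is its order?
Factor the denominator:
  z^2 - 14*z + 49 = (z - 7)^2

The numerator P(z) = 2*z^2 + 1 has P(7) = 99 ≠ 0, so no factor of (z - 7) cancels.
Near z = 7 we can therefore write f(z) = g(z)/(z - 7)^2 with g analytic at 7 and g(7) ≠ 0 (g is just the numerator).

Hence z = 7 is a pole of order 2.

Final answer: 2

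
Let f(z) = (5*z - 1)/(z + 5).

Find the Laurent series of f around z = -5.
-26/(z + 5) + 5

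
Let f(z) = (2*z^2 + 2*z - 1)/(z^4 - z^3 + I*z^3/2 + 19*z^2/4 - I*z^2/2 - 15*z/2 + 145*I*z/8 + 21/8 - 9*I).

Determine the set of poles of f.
The singularities of f are the zeros of the denominator. Factoring,
  z^4 - z^3 + I*z^3/2 + 19*z^2/4 - I*z^2/2 - 15*z/2 + 145*I*z/8 + 21/8 - 9*I = (z - 1/2)*(z + 3/2 + 2*I)*(z - 2 + 3*I/2)*(z - 3*I)
so the candidates are z = 1/2, z = -3/2 - 2*I, z = 2 - 3*I/2, z = 3*I.

Check the numerator P(z) = 2*z^2 + 2*z - 1 at each one:
  P(1/2) = 1/2 ≠ 0, so z = 1/2 is a (simple) pole.
  P(-3/2 - 2*I) = -15/2 + 8*I ≠ 0, so z = -3/2 - 2*I is a (simple) pole.
  P(2 - 3*I/2) = 13/2 - 15*I ≠ 0, so z = 2 - 3*I/2 is a (simple) pole.
  P(3*I) = -19 + 6*I ≠ 0, so z = 3*I is a (simple) pole.

Poles of f: {-3/2 - 2*I, 3*I, 1/2, 2 - 3*I/2}

Final answer: {-3/2 - 2*I, 3*I, 1/2, 2 - 3*I/2}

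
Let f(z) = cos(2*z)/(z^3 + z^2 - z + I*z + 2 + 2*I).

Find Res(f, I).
Write f(z) = P(z)/Q(z) with P(z) = cos(2*z) and Q(z) = z^3 + z^2 - z + I*z + 2 + 2*I.
The denominator factors as Q(z) = (z - 1 + I)*(z - I)*(z + 2), so z = I is a simple zero of Q and P is analytic there; z = I is therefore a simple pole and
  Res(f, z₀) = P(z₀)/Q'(z₀).

Q'(z) = 3*z^2 + 2*z - 1 + I, so Q'(I) = -4 + 3*I.
P(I) = cosh(2).

Res(f, I) = (cosh(2))/(-4 + 3*I) = (-4/25 - 3*I/25)*cosh(2)

Final answer: (-4/25 - 3*I/25)*cosh(2)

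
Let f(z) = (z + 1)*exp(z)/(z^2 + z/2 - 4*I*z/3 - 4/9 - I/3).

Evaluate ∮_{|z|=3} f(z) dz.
By the residue theorem, ∮_C f(z) dz = 2πi · (sum of the residues of f at the poles inside |z| = 3).

The denominator factors as (z - 2*I/3)*(z + 1/2 - 2*I/3), so the singularities of f are simple poles at z = 2*I/3, z = -1/2 + 2*I/3.
  |2*I/3|² = 4/9 < 9 = 3², so this pole is inside the contour.
  |-1/2 + 2*I/3|² = 25/36 < 9 = 3², so this pole is inside the contour.

With P(z) = (z + 1)*exp(z) and Q(z) = z^2 + z/2 - 4*I*z/3 - 4/9 - I/3, each pole is simple, so Res(f, z₀) = P(z₀)/Q'(z₀) with Q'(z) = 2*z + 1/2 - 4*I/3.
  Res(f, 2*I/3) = P(2*I/3)/Q'(2*I/3) = ((1 + 2*I/3)*exp(2*I/3))/(1/2) = (2 + 4*I/3)*exp(2*I/3)
  Res(f, -1/2 + 2*I/3) = P(-1/2 + 2*I/3)/Q'(-1/2 + 2*I/3) = ((1/2 + 2*I/3)*exp(-1/2 + 2*I/3))/(-1/2) = (-1 - 4*I/3)*exp(-1/2 + 2*I/3)

Sum of residues inside C: (-1 - 4*I/3)*exp(-1/2 + 2*I/3) + (2 + 4*I/3)*exp(2*I/3)
∮_C f(z) dz = 2πi · ((-1 - 4*I/3)*exp(-1/2 + 2*I/3) + (2 + 4*I/3)*exp(2*I/3)) = pi*(8/3 - 2*I)*exp(-1/2 + 2*I/3) + pi*(-8/3 + 4*I)*exp(2*I/3)

Final answer: pi*(8/3 - 2*I)*exp(-1/2 + 2*I/3) + pi*(-8/3 + 4*I)*exp(2*I/3)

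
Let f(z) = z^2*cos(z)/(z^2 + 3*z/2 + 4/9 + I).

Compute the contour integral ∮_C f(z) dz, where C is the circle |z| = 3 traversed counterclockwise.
By the residue theorem, ∮_C f(z) dz = 2πi · (sum of the residues of f at the poles inside |z| = 3).

The denominator factors as (z + 3/2 - 2*I/3)*(z + 2*I/3), so the singularities of f are simple poles at z = -3/2 + 2*I/3, z = -2*I/3.
  |-3/2 + 2*I/3|² = 97/36 < 9 = 3², so this pole is inside the contour.
  |-2*I/3|² = 4/9 < 9 = 3², so this pole is inside the contour.

With P(z) = z^2*cos(z) and Q(z) = z^2 + 3*z/2 + 4/9 + I, each pole is simple, so Res(f, z₀) = P(z₀)/Q'(z₀) with Q'(z) = 2*z + 3/2.
  Res(f, -3/2 + 2*I/3) = P(-3/2 + 2*I/3)/Q'(-3/2 + 2*I/3) = ((65/36 - 2*I)*cos(3/2 - 2*I/3))/(-3/2 + 4*I/3) = (-387/290 + 64*I/435)*cos(3/2 - 2*I/3)
  Res(f, -2*I/3) = P(-2*I/3)/Q'(-2*I/3) = (-4*cosh(2/3)/9)/(3/2 - 4*I/3) = (-24/145 - 64*I/435)*cosh(2/3)

Sum of residues inside C: (-387/290 + 64*I/435)*cos(3/2 - 2*I/3) + (-24/145 - 64*I/435)*cosh(2/3)
∮_C f(z) dz = 2πi · ((-387/290 + 64*I/435)*cos(3/2 - 2*I/3) + (-24/145 - 64*I/435)*cosh(2/3)) = pi*(-128/435 - 387*I/145)*cos(3/2 - 2*I/3) + pi*(128/435 - 48*I/145)*cosh(2/3)

Final answer: pi*(-128/435 - 387*I/145)*cos(3/2 - 2*I/3) + pi*(128/435 - 48*I/145)*cosh(2/3)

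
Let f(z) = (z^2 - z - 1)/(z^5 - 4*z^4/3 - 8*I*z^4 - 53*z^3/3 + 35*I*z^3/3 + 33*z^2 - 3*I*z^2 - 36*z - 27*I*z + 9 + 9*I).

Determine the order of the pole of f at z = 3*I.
Factor the denominator:
  z^5 - 4*z^4/3 - 8*I*z^4 - 53*z^3/3 + 35*I*z^3/3 + 33*z^2 - 3*I*z^2 - 36*z - 27*I*z + 9 + 9*I = (z - 3*I)^3*(z - 1 + I)*(z - 1/3)

The numerator P(z) = z^2 - z - 1 has P(3*I) = -10 - 3*I ≠ 0, so no factor of (z - 3*I) cancels.
Near z = 3*I we can therefore write f(z) = g(z)/(z - 3*I)^3 with g analytic at 3*I and g(3*I) ≠ 0 (g is the numerator divided by the remaining denominator factors).

Hence z = 3*I is a pole of order 3.

Final answer: 3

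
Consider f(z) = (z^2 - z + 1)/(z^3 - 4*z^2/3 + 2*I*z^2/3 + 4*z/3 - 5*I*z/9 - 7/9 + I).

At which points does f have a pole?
The singularities of f are the zeros of the denominator. Factoring,
  z^3 - 4*z^2/3 + 2*I*z^2/3 + 4*z/3 - 5*I*z/9 - 7/9 + I = (z - 1 + 2*I/3)*(z + I)*(z - 1/3 - I)
so the candidates are z = 1 - 2*I/3, z = -I, z = 1/3 + I.

Check the numerator P(z) = z^2 - z + 1 at each one:
  P(1 - 2*I/3) = 5/9 - 2*I/3 ≠ 0, so z = 1 - 2*I/3 is a (simple) pole.
  P(-I) = I ≠ 0, so z = -I is a (simple) pole.
  P(1/3 + I) = -2/9 - I/3 ≠ 0, so z = 1/3 + I is a (simple) pole.

Poles of f: {-I, 1/3 + I, 1 - 2*I/3}

Final answer: {-I, 1/3 + I, 1 - 2*I/3}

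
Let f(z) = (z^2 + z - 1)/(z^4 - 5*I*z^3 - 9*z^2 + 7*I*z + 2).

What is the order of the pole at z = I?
Factor the denominator:
  z^4 - 5*I*z^3 - 9*z^2 + 7*I*z + 2 = (z - I)^3*(z - 2*I)

The numerator P(z) = z^2 + z - 1 has P(I) = -2 + I ≠ 0, so no factor of (z - I) cancels.
Near z = I we can therefore write f(z) = g(z)/(z - I)^3 with g analytic at I and g(I) ≠ 0 (g is the numerator divided by the remaining denominator factors).

Hence z = I is a pole of order 3.

Final answer: 3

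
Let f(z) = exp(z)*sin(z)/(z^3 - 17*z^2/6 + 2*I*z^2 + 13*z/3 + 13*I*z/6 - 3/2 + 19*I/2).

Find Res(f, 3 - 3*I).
(-24/18785 + 822*I/18785)*exp(3 - 3*I)*sin(3 - 3*I)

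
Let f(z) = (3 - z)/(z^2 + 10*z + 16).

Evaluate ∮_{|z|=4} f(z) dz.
By the residue theorem, ∮_C f(z) dz = 2πi · (sum of the residues of f at the poles inside |z| = 4).

The denominator factors as (z + 8)*(z + 2), so the singularities of f are simple poles at z = -8, z = -2.
  |-8|² = 64 > 16 = 4², so this pole is outside the contour.
  |-2|² = 4 < 16 = 4², so this pole is inside the contour.

With P(z) = 3 - z and Q(z) = z^2 + 10*z + 16, each pole is simple, so Res(f, z₀) = P(z₀)/Q'(z₀) with Q'(z) = 2*z + 10.
  Res(f, -2) = P(-2)/Q'(-2) = (5)/(6) = 5/6

∮_C f(z) dz = 2πi · (5/6) = 5*I*pi/3

Final answer: 5*I*pi/3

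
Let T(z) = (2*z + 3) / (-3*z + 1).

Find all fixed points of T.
{-1/6 - sqrt(35)*I/6, -1/6 + sqrt(35)*I/6}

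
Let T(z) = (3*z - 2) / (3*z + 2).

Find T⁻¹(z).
Set w = T(z) = (3*z - 2) / (3*z + 2) and solve for z:
  w*(3*z + 2) = 3*z - 2
  2*w + z*(3*w - 3) + 2 = 0
  z*(3*w - 3) = -2*w - 2
  z = (2*w + 2)/(3 - 3*w)
Renaming the variable, T⁻¹(z) = (2*z + 2)/(-3*z + 3) = (-2*z - 2)/(3*z - 3).
(Check: ad - bc = 12 ≠ 0, so T is invertible.)

Final answer: (-2*z - 2)/(3*z - 3)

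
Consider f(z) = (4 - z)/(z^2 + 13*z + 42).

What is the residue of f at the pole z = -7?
Write f(z) = P(z)/Q(z) with P(z) = 4 - z and Q(z) = z^2 + 13*z + 42.
The denominator factors as Q(z) = (z + 6)*(z + 7), so z = -7 is a simple zero of Q and P is analytic there; z = -7 is therefore a simple pole and
  Res(f, z₀) = P(z₀)/Q'(z₀).

Q'(z) = 2*z + 13, so Q'(-7) = -1.
P(-7) = 11.

Res(f, -7) = (11)/(-1) = -11

Final answer: -11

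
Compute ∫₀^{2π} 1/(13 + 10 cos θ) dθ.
Let J = ∫₀^{2π} dθ/(13 + 10 cos θ).
Put z = e^{iθ}: then cos θ = (z + 1/z)/2, dθ = dz/(iz), and z runs once counterclockwise around |z| = 1:
  J = ∮_{|z|=1} 1/(13 + 10*(z + 1/z)/2) · dz/(iz) = (2/i) ∮_{|z|=1} dz/(10*z^2 + 26*z + 10).
The roots of 10*z^2 + 26*z + 10 are z = (-13 ± sqrt(13^2 - 10^2))/10, with sqrt(69) = sqrt(69); their product is 1, so only z₊ = -13/10 + sqrt(69)/10 lies inside the unit circle (z₋ = -13/10 - sqrt(69)/10 lies outside).
z₊ is a simple zero of q(z) = 10*z^2 + 26*z + 10, so Res(1/q, z₊) = 1/q'(z₊) with q'(z) = 20*z + 26; and q'(z₊) = 10*(z₊ - z₋) = 2*sqrt(69).
Therefore J = (2/i) · 2πi · 1/(2*sqrt(69)) = 2*pi/(sqrt(69)) = 2*sqrt(69)*pi/69

Final answer: 2*sqrt(69)*pi/69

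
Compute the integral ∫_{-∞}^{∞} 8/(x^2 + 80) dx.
Let f(z) = 8/(z^2 + 80). The denominator has no real zeros and deg Q - deg P = 2 ≥ 2, so the integral of f over the upper semicircle |z| = R tends to 0 as R → ∞. Closing the contour in the upper half-plane,
  ∫_{-∞}^{∞} f(x) dx = 2πi · Σ Res(f, z_k)  over the poles with Im z_k > 0.

Zeros of the denominator: z^2 + 80 = 0 gives z = ±4*sqrt(5)*I.
Upper half-plane: z = 4*sqrt(5)*I (simple).

Each pole is a simple zero of Q(z) = z^2 + 80, so Res(f, z₀) = P(z₀)/Q'(z₀) with P(z) = 8, Q'(z) = 2*z:
  Res(f, 4*sqrt(5)*I) = (8)/(8*sqrt(5)*I) = -sqrt(5)*I/5

∫_{-∞}^{∞} f(x) dx = 2πi · (-sqrt(5)*I/5) = 2*sqrt(5)*pi/5

Final answer: 2*sqrt(5)*pi/5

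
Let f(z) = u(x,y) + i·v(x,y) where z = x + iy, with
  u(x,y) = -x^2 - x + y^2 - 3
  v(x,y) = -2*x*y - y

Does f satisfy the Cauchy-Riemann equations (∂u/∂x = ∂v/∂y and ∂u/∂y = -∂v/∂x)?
∂u/∂x = -2*x - 1
∂v/∂y = -2*x - 1
∂u/∂y = 2*y
∂v/∂x = -2*y
∂u/∂x = ∂v/∂y and ∂u/∂y = -∂v/∂x hold identically; f is analytic.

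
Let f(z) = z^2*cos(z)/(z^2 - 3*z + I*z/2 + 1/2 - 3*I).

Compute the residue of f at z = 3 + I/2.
(41/15 - 11*I/30)*cos(3 + I/2)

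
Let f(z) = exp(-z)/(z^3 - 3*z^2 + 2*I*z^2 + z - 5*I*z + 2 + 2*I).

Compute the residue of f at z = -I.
Write f(z) = P(z)/Q(z) with P(z) = exp(-z) and Q(z) = z^3 - 3*z^2 + 2*I*z^2 + z - 5*I*z + 2 + 2*I.
The denominator factors as Q(z) = (z - 2)*(z + I)*(z - 1 + I), so z = -I is a simple zero of Q and P is analytic there; z = -I is therefore a simple pole and
  Res(f, z₀) = P(z₀)/Q'(z₀).

Q'(z) = 3*z^2 - 6*z + 4*I*z + 1 - 5*I, so Q'(-I) = 2 + I.
P(-I) = exp(I).

Res(f, -I) = (exp(I))/(2 + I) = (2/5 - I/5)*exp(I)

Final answer: (2/5 - I/5)*exp(I)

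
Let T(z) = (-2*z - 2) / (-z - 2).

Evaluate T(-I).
6/5 - 2*I/5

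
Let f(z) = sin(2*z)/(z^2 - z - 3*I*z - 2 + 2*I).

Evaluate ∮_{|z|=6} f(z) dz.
By the residue theorem, ∮_C f(z) dz = 2πi · (sum of the residues of f at the poles inside |z| = 6).

The denominator factors as (z - 1 - I)*(z - 2*I), so the singularities of f are simple poles at z = 1 + I, z = 2*I.
  |1 + I|² = 2 < 36 = 6², so this pole is inside the contour.
  |2*I|² = 4 < 36 = 6², so this pole is inside the contour.

With P(z) = sin(2*z) and Q(z) = z^2 - z - 3*I*z - 2 + 2*I, each pole is simple, so Res(f, z₀) = P(z₀)/Q'(z₀) with Q'(z) = 2*z - 1 - 3*I.
  Res(f, 1 + I) = P(1 + I)/Q'(1 + I) = (sin(2 + 2*I))/(1 - I) = (1/2 + I/2)*sin(2 + 2*I)
  Res(f, 2*I) = P(2*I)/Q'(2*I) = (I*sinh(4))/(-1 + I) = (1/2 - I/2)*sinh(4)

Sum of residues inside C: (1/2 - I/2)*sinh(4) + (1/2 + I/2)*sin(2 + 2*I)
∮_C f(z) dz = 2πi · ((1/2 - I/2)*sinh(4) + (1/2 + I/2)*sin(2 + 2*I)) = pi*(-1 + I)*sin(2 + 2*I) + pi*(1 + I)*sinh(4)

Final answer: pi*(-1 + I)*sin(2 + 2*I) + pi*(1 + I)*sinh(4)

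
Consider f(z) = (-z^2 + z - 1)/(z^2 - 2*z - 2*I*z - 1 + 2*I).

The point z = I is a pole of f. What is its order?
Factor the denominator:
  z^2 - 2*z - 2*I*z - 1 + 2*I = (z - I)*(z - 2 - I)

The numerator P(z) = -z^2 + z - 1 has P(I) = I ≠ 0, so no factor of (z - I) cancels.
Near z = I we can therefore write f(z) = g(z)/(z - I) with g analytic at I and g(I) ≠ 0 (g is the numerator divided by the remaining denominator factors).

Hence z = I is a pole of order 1.

Final answer: 1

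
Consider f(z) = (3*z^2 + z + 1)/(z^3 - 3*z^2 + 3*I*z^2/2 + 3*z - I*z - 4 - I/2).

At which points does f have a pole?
The singularities of f are the zeros of the denominator. Factoring,
  z^3 - 3*z^2 + 3*I*z^2/2 + 3*z - I*z - 4 - I/2 = (z - I)*(z - 1 + 3*I/2)*(z - 2 + I)
so the candidates are z = I, z = 1 - 3*I/2, z = 2 - I.

Check the numerator P(z) = 3*z^2 + z + 1 at each one:
  P(I) = -2 + I ≠ 0, so z = I is a (simple) pole.
  P(1 - 3*I/2) = -7/4 - 21*I/2 ≠ 0, so z = 1 - 3*I/2 is a (simple) pole.
  P(2 - I) = 12 - 13*I ≠ 0, so z = 2 - I is a (simple) pole.

Poles of f: {I, 1 - 3*I/2, 2 - I}

Final answer: {I, 1 - 3*I/2, 2 - I}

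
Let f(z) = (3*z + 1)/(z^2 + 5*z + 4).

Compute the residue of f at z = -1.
Write f(z) = P(z)/Q(z) with P(z) = 3*z + 1 and Q(z) = z^2 + 5*z + 4.
The denominator factors as Q(z) = (z + 4)*(z + 1), so z = -1 is a simple zero of Q and P is analytic there; z = -1 is therefore a simple pole and
  Res(f, z₀) = P(z₀)/Q'(z₀).

Q'(z) = 2*z + 5, so Q'(-1) = 3.
P(-1) = -2.

Res(f, -1) = (-2)/(3) = -2/3

Final answer: -2/3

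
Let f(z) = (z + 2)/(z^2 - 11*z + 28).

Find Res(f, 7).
Write f(z) = P(z)/Q(z) with P(z) = z + 2 and Q(z) = z^2 - 11*z + 28.
The denominator factors as Q(z) = (z - 4)*(z - 7), so z = 7 is a simple zero of Q and P is analytic there; z = 7 is therefore a simple pole and
  Res(f, z₀) = P(z₀)/Q'(z₀).

Q'(z) = 2*z - 11, so Q'(7) = 3.
P(7) = 9.

Res(f, 7) = (9)/(3) = 3

Final answer: 3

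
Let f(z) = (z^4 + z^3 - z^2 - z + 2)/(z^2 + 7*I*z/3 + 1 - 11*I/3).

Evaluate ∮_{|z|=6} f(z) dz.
By the residue theorem, ∮_C f(z) dz = 2πi · (sum of the residues of f at the poles inside |z| = 6).

The denominator factors as (z + 1 + 3*I)*(z - 1 - 2*I/3), so the singularities of f are simple poles at z = -1 - 3*I, z = 1 + 2*I/3.
  |-1 - 3*I|² = 10 < 36 = 6², so this pole is inside the contour.
  |1 + 2*I/3|² = 13/9 < 36 = 6², so this pole is inside the contour.

With P(z) = z^4 + z^3 - z^2 - z + 2 and Q(z) = z^2 + 7*I*z/3 + 1 - 11*I/3, each pole is simple, so Res(f, z₀) = P(z₀)/Q'(z₀) with Q'(z) = 2*z + 7*I/3.
  Res(f, -1 - 3*I) = P(-1 - 3*I)/Q'(-1 - 3*I) = (65 - 81*I)/(-2 - 11*I/3) = 1503/157 + 3603*I/157
  Res(f, 1 + 2*I/3) = P(1 + 2*I/3)/Q'(1 + 2*I/3) = (-110/81 + 32*I/27)/(2 + 11*I/3) = 44/471 + 1786*I/4239

Sum of residues inside C: 29/3 + 631*I/27
∮_C f(z) dz = 2πi · (29/3 + 631*I/27) = pi*(-1262/27 + 58*I/3)

Final answer: pi*(-1262/27 + 58*I/3)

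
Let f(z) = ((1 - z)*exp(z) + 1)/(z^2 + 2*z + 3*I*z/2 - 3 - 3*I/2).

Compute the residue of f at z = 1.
Write f(z) = P(z)/Q(z) with P(z) = (1 - z)*exp(z) + 1 and Q(z) = z^2 + 2*z + 3*I*z/2 - 3 - 3*I/2.
The denominator factors as Q(z) = (z + 3 + 3*I/2)*(z - 1), so z = 1 is a simple zero of Q and P is analytic there; z = 1 is therefore a simple pole and
  Res(f, z₀) = P(z₀)/Q'(z₀).

Q'(z) = 2*z + 2 + 3*I/2, so Q'(1) = 4 + 3*I/2.
P(1) = 1.

Res(f, 1) = (1)/(4 + 3*I/2) = 16/73 - 6*I/73

Final answer: 16/73 - 6*I/73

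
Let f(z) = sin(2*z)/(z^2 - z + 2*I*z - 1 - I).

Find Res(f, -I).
Write f(z) = P(z)/Q(z) with P(z) = sin(2*z) and Q(z) = z^2 - z + 2*I*z - 1 - I.
The denominator factors as Q(z) = (z - 1 + I)*(z + I), so z = -I is a simple zero of Q and P is analytic there; z = -I is therefore a simple pole and
  Res(f, z₀) = P(z₀)/Q'(z₀).

Q'(z) = 2*z - 1 + 2*I, so Q'(-I) = -1.
P(-I) = -I*sinh(2).

Res(f, -I) = (-I*sinh(2))/(-1) = I*sinh(2)

Final answer: I*sinh(2)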